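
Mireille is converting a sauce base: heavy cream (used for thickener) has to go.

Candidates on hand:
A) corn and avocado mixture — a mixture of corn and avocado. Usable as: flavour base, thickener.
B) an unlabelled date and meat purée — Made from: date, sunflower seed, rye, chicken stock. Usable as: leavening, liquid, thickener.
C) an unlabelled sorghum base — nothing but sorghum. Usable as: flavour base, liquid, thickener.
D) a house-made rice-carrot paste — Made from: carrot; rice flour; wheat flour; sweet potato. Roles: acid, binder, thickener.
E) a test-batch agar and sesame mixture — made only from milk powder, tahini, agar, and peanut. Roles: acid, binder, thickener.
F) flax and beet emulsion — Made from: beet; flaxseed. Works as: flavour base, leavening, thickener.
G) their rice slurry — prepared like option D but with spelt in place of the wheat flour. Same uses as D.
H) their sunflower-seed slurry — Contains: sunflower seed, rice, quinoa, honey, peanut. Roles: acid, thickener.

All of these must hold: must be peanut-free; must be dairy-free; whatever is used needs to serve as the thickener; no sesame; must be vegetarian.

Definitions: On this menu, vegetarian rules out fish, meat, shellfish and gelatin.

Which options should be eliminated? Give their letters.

B, E, H

A: every rule checks out — keep
B: has chicken stock, so not vegetarian — reject
C: all constraints satisfied — keep
D: nothing on the exclusion list — OK
E: has milk powder, so not dairy-free; has peanut, so not peanut-free (and 1 more) — no
F: works as a thickener, no dairy, no peanut — valid
G: nothing on the exclusion list — valid
H: has peanut, so not peanut-free — reject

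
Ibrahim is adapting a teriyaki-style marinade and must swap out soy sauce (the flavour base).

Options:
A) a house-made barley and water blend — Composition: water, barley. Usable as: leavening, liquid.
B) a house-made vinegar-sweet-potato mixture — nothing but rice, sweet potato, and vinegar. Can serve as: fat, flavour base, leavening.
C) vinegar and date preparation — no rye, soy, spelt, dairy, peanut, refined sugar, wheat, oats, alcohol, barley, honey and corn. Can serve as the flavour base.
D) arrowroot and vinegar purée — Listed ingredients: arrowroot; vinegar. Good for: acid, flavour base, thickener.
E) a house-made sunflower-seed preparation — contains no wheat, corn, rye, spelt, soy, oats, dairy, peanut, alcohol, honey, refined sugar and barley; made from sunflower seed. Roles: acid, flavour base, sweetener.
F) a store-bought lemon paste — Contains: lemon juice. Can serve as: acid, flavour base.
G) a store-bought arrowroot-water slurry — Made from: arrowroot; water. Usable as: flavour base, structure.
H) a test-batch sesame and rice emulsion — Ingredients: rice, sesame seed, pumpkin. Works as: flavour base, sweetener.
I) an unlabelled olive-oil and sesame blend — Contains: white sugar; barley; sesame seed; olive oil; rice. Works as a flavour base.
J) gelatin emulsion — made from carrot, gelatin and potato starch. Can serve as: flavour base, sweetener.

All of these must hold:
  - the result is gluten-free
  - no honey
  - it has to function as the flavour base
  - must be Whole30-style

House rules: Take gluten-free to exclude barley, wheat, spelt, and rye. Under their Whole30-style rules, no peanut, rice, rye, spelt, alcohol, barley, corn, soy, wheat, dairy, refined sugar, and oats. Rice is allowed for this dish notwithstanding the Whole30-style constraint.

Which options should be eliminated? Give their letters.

A, I

A: not usable as a flavour base; has barley, so not gluten-free (and 1 more) — reject
B: rice is permitted under the Whole30-style carve-out; nothing else excluded — OK
C: works as a flavour base, gluten-free, Whole30-style — OK
D: only vinegar and arrowroot; none excluded — OK
E: works as a flavour base, gluten-free, Whole30-style — keep
F: only lemon juice; none excluded — keep
G: only arrowroot and water; none excluded — OK
H: rice is permitted under the Whole30-style carve-out; nothing else excluded — keep
I: has barley, so not gluten-free; has barley, so not Whole30-style — out
J: Whole30-style, no honey — valid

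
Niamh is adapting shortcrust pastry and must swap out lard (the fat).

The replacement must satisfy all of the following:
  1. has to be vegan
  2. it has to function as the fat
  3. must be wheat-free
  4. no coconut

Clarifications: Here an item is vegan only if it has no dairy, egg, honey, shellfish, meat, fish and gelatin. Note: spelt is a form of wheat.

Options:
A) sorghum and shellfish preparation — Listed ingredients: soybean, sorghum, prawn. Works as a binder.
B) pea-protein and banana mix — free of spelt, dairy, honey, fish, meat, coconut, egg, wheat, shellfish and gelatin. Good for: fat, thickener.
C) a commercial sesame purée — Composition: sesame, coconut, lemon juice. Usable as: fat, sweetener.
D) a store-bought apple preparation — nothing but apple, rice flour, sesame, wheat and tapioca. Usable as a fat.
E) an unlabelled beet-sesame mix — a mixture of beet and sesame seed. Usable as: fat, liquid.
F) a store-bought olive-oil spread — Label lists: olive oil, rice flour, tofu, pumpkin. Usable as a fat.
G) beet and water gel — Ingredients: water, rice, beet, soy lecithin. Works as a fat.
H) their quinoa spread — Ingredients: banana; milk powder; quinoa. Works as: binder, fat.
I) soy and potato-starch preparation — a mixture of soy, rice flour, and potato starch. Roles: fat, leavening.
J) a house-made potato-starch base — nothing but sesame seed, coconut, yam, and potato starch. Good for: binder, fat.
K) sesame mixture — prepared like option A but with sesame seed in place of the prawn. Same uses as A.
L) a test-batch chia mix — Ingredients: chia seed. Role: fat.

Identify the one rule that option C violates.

coconut-free

usable as a fat: satisfied
vegan: satisfied
coconut-free: has coconut — fails
wheat-free: satisfied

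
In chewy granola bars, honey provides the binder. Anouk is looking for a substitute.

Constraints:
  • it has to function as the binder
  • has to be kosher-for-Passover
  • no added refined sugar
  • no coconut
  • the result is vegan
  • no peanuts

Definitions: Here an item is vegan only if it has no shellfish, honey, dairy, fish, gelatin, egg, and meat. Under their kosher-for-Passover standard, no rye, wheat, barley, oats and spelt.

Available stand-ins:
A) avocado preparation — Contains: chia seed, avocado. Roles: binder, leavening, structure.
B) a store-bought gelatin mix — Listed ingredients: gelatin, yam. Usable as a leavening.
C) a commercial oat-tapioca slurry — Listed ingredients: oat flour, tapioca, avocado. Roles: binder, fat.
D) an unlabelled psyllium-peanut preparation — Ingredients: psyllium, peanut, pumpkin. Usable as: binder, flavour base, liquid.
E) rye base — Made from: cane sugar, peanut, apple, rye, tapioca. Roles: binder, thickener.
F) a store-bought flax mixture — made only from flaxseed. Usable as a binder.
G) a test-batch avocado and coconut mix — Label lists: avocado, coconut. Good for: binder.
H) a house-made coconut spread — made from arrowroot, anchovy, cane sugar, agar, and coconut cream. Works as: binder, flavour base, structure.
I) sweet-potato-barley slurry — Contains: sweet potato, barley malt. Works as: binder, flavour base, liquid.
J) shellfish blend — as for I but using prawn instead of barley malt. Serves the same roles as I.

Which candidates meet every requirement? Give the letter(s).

A, F

A: only chia seed and avocado; none excluded — OK
B: not usable as a binder; has gelatin, so not vegan — reject
C: has oat flour, so not kosher-for-Passover — out
D: has peanut, so not peanut-free — reject
E: has rye, so not kosher-for-Passover; has peanut, so not peanut-free (and 1 more) — reject
F: every rule checks out — keep
G: has coconut, so not coconut-free — no
H: has anchovy, so not vegan; has cane sugar, so not no-added-sugar (and 1 more) — reject
I: has barley malt, so not kosher-for-Passover — out
J: has prawn, so not vegan — out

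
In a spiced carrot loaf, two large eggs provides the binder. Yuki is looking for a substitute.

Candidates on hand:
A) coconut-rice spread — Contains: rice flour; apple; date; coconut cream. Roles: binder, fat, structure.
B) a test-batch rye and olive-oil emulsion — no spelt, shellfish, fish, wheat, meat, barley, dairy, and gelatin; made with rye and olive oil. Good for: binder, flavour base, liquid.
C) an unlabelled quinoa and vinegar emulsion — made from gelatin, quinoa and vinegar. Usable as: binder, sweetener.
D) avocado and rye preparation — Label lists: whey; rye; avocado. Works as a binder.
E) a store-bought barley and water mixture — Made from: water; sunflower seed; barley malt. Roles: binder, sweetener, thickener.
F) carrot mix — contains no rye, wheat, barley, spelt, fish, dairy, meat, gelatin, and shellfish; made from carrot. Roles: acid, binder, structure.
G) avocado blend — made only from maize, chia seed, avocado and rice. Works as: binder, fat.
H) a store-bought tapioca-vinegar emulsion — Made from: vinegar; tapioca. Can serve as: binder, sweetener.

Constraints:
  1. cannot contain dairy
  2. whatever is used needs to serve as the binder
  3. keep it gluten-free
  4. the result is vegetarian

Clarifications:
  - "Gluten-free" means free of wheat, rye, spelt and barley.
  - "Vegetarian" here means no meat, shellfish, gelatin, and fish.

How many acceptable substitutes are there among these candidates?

4

A: works as a binder, gluten-free, vegetarian — valid
B: has rye, so not gluten-free — no
C: has gelatin, so not vegetarian — no
D: has rye, so not gluten-free; has whey, so not dairy-free — no
E: has barley malt, so not gluten-free — reject
F: works as a binder, no dairy, gluten-free — valid
G: maize and rice etc. — none of it excluded — keep
H: works as a binder, vegetarian, no dairy — keep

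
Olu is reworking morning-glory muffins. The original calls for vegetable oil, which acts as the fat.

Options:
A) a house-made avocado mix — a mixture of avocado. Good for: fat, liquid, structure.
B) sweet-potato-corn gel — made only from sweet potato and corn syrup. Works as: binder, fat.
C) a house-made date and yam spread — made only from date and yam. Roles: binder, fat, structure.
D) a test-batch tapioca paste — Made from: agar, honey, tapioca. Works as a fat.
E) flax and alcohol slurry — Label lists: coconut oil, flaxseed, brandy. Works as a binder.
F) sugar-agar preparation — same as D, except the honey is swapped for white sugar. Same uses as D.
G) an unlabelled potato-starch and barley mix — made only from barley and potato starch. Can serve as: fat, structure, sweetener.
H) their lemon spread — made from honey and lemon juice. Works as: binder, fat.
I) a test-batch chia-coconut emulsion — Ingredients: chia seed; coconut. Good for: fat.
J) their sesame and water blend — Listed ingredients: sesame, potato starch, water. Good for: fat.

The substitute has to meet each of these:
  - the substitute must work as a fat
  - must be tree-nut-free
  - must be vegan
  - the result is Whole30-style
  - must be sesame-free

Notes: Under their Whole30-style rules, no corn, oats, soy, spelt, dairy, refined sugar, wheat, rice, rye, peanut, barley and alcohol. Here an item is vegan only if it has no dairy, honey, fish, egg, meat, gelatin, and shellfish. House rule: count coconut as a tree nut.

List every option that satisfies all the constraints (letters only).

A, C

A: works as a fat, no sesame, vegan — valid
B: has corn syrup, so not Whole30-style — reject
C: only date and yam; none excluded — OK
D: has honey, so not vegan — reject
E: not usable as a fat; has brandy, so not Whole30-style (and 1 more) — reject
F: has white sugar, so not Whole30-style — reject
G: has barley, so not Whole30-style — reject
H: has honey, so not vegan — out
I: has coconut, so not tree-nut-free — no
J: has sesame, so not sesame-free — reject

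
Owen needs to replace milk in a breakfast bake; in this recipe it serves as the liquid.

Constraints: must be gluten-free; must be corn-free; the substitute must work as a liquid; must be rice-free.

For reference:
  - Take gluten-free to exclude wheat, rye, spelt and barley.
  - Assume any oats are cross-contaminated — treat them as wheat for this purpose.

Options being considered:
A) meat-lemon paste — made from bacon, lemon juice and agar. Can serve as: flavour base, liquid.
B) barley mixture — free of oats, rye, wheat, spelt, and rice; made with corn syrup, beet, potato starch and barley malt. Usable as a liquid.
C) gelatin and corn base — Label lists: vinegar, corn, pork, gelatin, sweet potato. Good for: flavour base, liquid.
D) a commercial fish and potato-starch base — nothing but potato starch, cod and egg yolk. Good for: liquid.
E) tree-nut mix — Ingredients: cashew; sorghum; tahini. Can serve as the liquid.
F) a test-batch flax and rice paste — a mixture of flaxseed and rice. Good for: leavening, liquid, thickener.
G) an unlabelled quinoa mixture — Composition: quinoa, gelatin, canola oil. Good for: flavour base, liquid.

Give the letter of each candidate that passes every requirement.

A: only bacon, lemon juice and agar; none excluded — valid
B: has barley malt, so not gluten-free; has corn syrup, so not corn-free — reject
C: has corn, so not corn-free — out
D: works as a liquid, no corn, no rice — valid
E: all constraints satisfied — keep
F: has rice, so not rice-free — out
G: only gelatin, canola oil, and quinoa; none excluded — keep

A, D, E, G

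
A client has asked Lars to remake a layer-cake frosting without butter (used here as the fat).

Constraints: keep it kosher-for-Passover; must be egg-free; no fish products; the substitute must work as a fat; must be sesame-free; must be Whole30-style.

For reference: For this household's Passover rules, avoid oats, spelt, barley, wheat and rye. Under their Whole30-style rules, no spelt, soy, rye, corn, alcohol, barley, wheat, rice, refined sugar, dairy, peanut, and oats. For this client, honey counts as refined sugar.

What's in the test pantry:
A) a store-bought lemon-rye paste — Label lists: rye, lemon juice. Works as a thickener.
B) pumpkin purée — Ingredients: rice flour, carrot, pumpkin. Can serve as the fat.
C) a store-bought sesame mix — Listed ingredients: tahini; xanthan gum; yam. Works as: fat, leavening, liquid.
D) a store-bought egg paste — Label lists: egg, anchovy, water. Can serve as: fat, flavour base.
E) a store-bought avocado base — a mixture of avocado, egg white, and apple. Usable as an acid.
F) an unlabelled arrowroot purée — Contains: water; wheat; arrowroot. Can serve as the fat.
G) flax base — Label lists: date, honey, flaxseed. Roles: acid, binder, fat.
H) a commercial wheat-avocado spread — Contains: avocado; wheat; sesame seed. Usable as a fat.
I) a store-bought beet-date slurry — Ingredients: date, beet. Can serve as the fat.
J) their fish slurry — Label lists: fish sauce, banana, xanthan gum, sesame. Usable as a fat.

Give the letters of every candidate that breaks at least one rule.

A, B, C, D, E, F, G, H, J

A: not usable as a fat; has rye, so not kosher-for-Passover (and 1 more) — out
B: has rice flour, so not Whole30-style — out
C: has tahini, so not sesame-free — out
D: has anchovy, so not fish-free; has egg, so not egg-free — reject
E: not usable as a fat; has egg white, so not egg-free — no
F: has wheat, so not kosher-for-Passover; has wheat, so not Whole30-style — out
G: has honey, so not Whole30-style — out
H: has wheat, so not kosher-for-Passover; has wheat, so not Whole30-style (and 1 more) — reject
I: only beet and date; none excluded — valid
J: has sesame, so not sesame-free; has fish sauce, so not fish-free — out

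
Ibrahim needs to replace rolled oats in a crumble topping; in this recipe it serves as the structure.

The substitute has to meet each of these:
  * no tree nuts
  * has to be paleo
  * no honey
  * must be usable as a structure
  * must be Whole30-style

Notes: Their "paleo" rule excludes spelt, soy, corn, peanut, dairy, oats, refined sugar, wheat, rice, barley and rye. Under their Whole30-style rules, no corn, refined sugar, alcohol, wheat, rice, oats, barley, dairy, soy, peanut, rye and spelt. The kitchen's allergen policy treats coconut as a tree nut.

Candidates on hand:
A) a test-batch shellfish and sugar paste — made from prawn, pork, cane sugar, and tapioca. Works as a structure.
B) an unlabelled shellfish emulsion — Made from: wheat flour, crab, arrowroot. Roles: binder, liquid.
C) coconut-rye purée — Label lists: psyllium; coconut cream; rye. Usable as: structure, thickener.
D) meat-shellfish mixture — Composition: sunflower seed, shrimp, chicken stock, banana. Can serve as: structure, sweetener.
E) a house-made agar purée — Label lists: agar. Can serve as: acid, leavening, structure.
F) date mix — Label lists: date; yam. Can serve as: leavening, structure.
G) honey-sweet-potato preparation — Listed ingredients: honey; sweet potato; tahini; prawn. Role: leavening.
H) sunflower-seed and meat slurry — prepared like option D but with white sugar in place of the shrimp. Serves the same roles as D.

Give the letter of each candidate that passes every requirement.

A: has cane sugar, so not paleo; has cane sugar, so not Whole30-style — reject
B: not usable as a structure; has wheat flour, so not paleo (and 1 more) — out
C: has rye, so not paleo; has rye, so not Whole30-style (and 1 more) — no
D: nothing on the exclusion list — valid
E: nothing on the exclusion list — OK
F: nothing on the exclusion list — valid
G: not usable as a structure; has honey, so not honey-free — no
H: has white sugar, so not paleo; has white sugar, so not Whole30-style — out

D, E, F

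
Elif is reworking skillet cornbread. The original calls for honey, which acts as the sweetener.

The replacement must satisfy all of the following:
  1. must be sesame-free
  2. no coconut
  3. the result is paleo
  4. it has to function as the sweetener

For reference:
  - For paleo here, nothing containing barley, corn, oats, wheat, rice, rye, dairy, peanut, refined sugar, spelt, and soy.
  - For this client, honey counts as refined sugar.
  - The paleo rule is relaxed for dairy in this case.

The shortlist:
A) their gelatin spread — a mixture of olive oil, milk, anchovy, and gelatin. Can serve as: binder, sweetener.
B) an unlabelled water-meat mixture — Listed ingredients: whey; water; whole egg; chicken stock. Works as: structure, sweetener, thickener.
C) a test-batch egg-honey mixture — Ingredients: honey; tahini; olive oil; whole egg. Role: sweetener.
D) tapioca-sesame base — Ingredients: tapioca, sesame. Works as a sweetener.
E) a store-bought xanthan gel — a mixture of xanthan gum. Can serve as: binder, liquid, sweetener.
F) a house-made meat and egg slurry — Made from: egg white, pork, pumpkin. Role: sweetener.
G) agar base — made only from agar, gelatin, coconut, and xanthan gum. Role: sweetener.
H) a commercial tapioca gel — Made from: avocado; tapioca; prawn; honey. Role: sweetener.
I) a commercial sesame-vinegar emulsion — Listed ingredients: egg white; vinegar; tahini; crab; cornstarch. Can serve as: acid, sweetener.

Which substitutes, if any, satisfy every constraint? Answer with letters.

A, B, E, F

A: dairy is permitted under the paleo carve-out; nothing else excluded — keep
B: dairy is permitted under the paleo carve-out; nothing else excluded — keep
C: has honey, so not paleo; has tahini, so not sesame-free — reject
D: has sesame, so not sesame-free — out
E: only xanthan gum; none excluded — keep
F: every rule checks out — keep
G: has coconut, so not coconut-free — no
H: has honey, so not paleo — no
I: has cornstarch, so not paleo; has tahini, so not sesame-free — out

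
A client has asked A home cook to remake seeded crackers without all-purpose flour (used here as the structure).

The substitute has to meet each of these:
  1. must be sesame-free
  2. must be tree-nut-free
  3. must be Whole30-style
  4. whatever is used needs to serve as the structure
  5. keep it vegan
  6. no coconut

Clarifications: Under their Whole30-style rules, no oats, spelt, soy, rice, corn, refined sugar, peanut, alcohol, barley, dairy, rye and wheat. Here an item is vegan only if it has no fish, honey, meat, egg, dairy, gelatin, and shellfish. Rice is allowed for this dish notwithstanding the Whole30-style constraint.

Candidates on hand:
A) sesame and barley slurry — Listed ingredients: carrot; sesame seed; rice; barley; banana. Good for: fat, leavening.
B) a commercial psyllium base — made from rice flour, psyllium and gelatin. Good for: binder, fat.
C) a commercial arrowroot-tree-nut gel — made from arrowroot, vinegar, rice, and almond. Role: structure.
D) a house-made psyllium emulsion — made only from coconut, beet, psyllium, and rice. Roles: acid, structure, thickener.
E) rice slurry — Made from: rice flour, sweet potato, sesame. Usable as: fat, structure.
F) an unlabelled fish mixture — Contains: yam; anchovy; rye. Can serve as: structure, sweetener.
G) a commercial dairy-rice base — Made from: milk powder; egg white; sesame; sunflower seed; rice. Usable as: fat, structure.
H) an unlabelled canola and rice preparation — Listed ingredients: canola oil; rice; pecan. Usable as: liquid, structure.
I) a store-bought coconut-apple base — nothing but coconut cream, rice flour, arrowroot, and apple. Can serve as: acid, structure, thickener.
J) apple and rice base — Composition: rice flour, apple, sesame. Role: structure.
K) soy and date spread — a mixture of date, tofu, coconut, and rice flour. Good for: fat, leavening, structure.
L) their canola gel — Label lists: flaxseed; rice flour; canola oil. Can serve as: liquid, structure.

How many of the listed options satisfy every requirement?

A: not usable as a structure; has barley, so not Whole30-style (and 1 more) — no
B: not usable as a structure; has gelatin, so not vegan — no
C: has almond, so not tree-nut-free — reject
D: has coconut, so not coconut-free — reject
E: has sesame, so not sesame-free — out
F: has rye, so not Whole30-style; has anchovy, so not vegan — out
G: has milk powder, so not Whole30-style; has milk powder, so not vegan (and 1 more) — out
H: has pecan, so not tree-nut-free — reject
I: has coconut cream, so not coconut-free — reject
J: has sesame, so not sesame-free — no
K: has tofu, so not Whole30-style; has coconut, so not coconut-free — reject
L: rice is permitted under the Whole30-style carve-out; nothing else excluded — OK

1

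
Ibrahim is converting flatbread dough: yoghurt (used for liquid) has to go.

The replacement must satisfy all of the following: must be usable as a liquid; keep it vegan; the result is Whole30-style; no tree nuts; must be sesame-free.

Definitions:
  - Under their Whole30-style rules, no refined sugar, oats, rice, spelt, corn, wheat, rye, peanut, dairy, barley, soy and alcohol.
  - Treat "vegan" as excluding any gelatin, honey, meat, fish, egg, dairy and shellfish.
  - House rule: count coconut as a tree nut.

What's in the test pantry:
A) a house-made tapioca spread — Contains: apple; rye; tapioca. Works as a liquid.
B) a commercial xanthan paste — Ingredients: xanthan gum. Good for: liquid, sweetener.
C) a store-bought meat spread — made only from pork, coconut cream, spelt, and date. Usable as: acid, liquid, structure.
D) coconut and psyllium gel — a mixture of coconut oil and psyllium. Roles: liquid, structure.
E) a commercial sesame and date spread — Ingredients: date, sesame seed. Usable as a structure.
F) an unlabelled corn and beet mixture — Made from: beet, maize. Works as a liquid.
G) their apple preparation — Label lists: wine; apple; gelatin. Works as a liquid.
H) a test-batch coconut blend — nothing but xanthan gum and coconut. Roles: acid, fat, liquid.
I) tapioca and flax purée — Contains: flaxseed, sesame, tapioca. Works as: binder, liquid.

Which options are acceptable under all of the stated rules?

B

A: has rye, so not Whole30-style — reject
B: every rule checks out — valid
C: has spelt, so not Whole30-style; has pork, so not vegan (and 1 more) — out
D: has coconut oil, so not tree-nut-free — no
E: not usable as a liquid; has sesame seed, so not sesame-free — out
F: has maize, so not Whole30-style — reject
G: has wine, so not Whole30-style; has gelatin, so not vegan — reject
H: has coconut, so not tree-nut-free — no
I: has sesame, so not sesame-free — reject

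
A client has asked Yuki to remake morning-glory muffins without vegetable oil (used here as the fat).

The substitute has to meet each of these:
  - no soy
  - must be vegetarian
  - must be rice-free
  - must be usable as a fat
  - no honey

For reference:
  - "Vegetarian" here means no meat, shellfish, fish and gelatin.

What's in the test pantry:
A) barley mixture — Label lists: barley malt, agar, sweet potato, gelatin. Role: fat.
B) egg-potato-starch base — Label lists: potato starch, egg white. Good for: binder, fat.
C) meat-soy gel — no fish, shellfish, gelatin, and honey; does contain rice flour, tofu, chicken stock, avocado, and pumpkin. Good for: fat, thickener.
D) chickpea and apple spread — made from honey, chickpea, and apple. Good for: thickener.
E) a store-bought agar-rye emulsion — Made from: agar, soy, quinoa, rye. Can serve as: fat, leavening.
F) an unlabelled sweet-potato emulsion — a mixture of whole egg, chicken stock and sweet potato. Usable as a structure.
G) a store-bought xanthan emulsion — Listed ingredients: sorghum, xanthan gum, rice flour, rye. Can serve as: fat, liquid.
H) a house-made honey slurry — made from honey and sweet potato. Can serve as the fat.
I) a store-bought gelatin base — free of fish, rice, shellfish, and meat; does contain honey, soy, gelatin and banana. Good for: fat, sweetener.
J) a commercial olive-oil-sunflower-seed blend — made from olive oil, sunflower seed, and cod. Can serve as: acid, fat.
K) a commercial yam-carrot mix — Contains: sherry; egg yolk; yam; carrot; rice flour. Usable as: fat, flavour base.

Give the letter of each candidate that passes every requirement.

B

A: has gelatin, so not vegetarian — no
B: no rice, vegetarian — keep
C: has chicken stock, so not vegetarian; has rice flour, so not rice-free (and 1 more) — reject
D: not usable as a fat; has honey, so not honey-free — no
E: has soy, so not soy-free — no
F: not usable as a fat; has chicken stock, so not vegetarian — out
G: has rice flour, so not rice-free — reject
H: has honey, so not honey-free — out
I: has gelatin, so not vegetarian; has honey, so not honey-free (and 1 more) — no
J: has cod, so not vegetarian — out
K: has rice flour, so not rice-free — out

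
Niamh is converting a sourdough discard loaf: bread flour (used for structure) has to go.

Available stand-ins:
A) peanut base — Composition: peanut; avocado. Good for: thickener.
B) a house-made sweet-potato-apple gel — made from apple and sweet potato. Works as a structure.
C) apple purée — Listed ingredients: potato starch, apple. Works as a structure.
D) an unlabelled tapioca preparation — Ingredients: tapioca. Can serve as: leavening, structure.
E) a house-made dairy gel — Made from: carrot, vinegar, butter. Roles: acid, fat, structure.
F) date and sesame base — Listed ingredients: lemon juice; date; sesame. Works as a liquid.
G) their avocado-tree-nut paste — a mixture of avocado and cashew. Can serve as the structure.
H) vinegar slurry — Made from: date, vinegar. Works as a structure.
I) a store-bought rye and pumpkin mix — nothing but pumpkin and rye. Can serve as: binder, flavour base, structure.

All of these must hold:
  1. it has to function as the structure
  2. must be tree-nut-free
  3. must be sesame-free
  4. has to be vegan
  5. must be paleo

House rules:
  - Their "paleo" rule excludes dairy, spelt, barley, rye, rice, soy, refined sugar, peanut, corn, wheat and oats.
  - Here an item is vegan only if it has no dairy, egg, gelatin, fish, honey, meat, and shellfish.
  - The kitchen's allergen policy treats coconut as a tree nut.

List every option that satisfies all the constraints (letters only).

A: not usable as a structure; has peanut, so not paleo — no
B: works as a structure, vegan, no sesame — valid
C: only apple and potato starch; none excluded — valid
D: only tapioca; none excluded — valid
E: has butter, so not paleo; has butter, so not vegan — reject
F: not usable as a structure; has sesame, so not sesame-free — no
G: has cashew, so not tree-nut-free — no
H: only vinegar and date; none excluded — keep
I: has rye, so not paleo — reject

B, C, D, H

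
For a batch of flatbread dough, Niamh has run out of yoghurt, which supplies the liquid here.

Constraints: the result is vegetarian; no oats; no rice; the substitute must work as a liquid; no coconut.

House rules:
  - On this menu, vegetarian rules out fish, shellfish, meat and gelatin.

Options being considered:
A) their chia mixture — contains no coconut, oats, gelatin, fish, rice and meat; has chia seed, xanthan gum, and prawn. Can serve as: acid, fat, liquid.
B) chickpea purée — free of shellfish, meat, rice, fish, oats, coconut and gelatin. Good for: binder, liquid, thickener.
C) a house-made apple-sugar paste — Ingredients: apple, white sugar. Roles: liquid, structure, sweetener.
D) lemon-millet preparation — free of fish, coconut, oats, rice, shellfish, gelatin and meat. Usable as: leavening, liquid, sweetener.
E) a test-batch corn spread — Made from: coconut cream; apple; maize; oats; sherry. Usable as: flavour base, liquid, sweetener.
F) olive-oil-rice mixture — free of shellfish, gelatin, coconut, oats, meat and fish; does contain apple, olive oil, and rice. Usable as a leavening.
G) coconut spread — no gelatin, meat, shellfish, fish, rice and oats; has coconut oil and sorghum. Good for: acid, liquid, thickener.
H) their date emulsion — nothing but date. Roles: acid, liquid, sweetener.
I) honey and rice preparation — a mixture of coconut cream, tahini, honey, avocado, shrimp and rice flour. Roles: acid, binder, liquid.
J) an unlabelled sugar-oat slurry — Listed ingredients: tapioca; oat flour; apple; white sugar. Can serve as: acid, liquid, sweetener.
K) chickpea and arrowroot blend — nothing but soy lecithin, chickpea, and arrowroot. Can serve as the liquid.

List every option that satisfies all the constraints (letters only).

A: has prawn, so not vegetarian — no
B: works as a liquid, no oats, no rice — keep
C: every rule checks out — keep
D: every rule checks out — OK
E: has oats, so not oat-free; has coconut cream, so not coconut-free — no
F: not usable as a liquid; has rice, so not rice-free — no
G: has coconut oil, so not coconut-free — no
H: only date; none excluded — keep
I: has shrimp, so not vegetarian; has rice flour, so not rice-free (and 1 more) — reject
J: has oat flour, so not oat-free — no
K: only soy lecithin, arrowroot, and chickpea; none excluded — OK

B, C, D, H, K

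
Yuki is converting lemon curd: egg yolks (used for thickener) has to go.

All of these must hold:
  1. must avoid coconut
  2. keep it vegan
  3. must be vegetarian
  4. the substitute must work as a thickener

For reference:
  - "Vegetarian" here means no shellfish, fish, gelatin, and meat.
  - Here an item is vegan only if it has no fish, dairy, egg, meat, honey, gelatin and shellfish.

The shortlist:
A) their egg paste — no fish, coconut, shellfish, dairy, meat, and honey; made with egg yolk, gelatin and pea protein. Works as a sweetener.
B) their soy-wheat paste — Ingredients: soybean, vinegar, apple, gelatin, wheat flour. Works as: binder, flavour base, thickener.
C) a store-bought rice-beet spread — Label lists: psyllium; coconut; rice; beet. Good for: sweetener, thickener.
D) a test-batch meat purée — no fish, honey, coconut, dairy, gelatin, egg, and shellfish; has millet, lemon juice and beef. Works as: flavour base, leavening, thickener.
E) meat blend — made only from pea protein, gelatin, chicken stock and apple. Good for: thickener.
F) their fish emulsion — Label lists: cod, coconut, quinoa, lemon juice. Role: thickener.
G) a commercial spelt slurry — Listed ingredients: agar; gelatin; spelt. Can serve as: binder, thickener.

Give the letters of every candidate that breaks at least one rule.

A, B, C, D, E, F, G

A: not usable as a thickener; has gelatin, so not vegetarian (and 1 more) — no
B: has gelatin, so not vegetarian; has gelatin, so not vegan — out
C: has coconut, so not coconut-free — out
D: has beef, so not vegetarian; has beef, so not vegan — reject
E: has gelatin, so not vegetarian; has gelatin, so not vegan — no
F: has cod, so not vegetarian; has cod, so not vegan (and 1 more) — reject
G: has gelatin, so not vegetarian; has gelatin, so not vegan — out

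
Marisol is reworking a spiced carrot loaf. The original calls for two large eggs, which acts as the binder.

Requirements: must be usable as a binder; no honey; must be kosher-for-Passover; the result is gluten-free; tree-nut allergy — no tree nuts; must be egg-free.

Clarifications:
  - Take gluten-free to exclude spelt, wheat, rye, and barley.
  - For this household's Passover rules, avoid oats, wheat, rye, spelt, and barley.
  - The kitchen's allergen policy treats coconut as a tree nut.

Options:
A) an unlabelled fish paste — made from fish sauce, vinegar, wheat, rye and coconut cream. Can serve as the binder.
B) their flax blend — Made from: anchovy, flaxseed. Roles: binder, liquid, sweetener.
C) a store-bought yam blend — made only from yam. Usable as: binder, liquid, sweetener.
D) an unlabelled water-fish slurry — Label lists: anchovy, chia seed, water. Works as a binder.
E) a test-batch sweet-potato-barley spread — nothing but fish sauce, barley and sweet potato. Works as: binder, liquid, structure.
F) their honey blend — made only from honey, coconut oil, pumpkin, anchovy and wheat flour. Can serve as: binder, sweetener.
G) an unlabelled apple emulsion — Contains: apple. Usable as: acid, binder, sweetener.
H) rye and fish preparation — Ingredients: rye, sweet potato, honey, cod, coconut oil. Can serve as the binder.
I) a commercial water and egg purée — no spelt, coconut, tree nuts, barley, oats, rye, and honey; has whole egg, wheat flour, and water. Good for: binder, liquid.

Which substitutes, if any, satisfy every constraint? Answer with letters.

A: has rye, so not gluten-free; has rye, so not kosher-for-Passover (and 1 more) — no
B: works as a binder, no egg, no honey — OK
C: only yam; none excluded — OK
D: only anchovy, water, and chia seed; none excluded — keep
E: has barley, so not gluten-free; has barley, so not kosher-for-Passover — reject
F: has wheat flour, so not gluten-free; has wheat flour, so not kosher-for-Passover (and 2 more) — reject
G: works as a binder, gluten-free, kosher-for-Passover — keep
H: has rye, so not gluten-free; has rye, so not kosher-for-Passover (and 2 more) — reject
I: has wheat flour, so not gluten-free; has wheat flour, so not kosher-for-Passover (and 1 more) — no

B, C, D, G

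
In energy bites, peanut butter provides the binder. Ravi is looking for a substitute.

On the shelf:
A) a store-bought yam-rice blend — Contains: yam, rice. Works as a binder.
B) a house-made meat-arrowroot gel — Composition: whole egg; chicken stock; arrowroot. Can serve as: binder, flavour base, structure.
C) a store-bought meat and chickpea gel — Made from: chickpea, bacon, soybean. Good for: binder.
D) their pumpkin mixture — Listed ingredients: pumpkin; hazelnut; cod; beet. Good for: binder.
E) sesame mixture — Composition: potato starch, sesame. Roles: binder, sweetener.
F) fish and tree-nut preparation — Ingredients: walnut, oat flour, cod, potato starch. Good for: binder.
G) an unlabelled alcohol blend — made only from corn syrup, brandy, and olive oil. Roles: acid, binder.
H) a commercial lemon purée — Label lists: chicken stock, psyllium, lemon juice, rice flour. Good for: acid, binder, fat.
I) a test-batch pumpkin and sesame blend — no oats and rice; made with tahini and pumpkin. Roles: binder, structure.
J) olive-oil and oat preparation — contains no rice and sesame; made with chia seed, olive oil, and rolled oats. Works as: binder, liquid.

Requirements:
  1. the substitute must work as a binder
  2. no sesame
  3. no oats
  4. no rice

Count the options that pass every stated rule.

4

A: has rice, so not rice-free — no
B: no oats, no rice — keep
C: only bacon, soybean and chickpea; none excluded — keep
D: cod and hazelnut etc. — none of it excluded — keep
E: has sesame, so not sesame-free — reject
F: has oat flour, so not oat-free — no
G: all constraints satisfied — OK
H: has rice flour, so not rice-free — reject
I: has tahini, so not sesame-free — no
J: has rolled oats, so not oat-free — reject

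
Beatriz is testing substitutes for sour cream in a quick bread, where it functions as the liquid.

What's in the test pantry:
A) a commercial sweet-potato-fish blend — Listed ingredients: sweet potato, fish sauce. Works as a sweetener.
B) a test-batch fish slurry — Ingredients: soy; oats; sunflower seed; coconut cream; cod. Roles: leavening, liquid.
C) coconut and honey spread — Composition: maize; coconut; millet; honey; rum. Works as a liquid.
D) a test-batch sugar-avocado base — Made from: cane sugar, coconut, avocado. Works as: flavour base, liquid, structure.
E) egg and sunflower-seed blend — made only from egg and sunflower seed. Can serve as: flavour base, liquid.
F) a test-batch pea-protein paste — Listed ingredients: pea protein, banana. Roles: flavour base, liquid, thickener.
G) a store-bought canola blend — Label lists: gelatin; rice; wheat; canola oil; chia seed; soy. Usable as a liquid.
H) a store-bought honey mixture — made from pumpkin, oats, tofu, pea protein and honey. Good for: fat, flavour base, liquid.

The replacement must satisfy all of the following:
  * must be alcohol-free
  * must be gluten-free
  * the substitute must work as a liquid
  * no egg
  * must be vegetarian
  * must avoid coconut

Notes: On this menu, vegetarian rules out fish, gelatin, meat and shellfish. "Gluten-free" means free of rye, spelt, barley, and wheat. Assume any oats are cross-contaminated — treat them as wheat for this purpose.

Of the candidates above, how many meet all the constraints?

1

A: not usable as a liquid; has fish sauce, so not vegetarian — reject
B: has cod, so not vegetarian; has oats, so not gluten-free (and 1 more) — reject
C: has rum, so not alcohol-free; has coconut, so not coconut-free — out
D: has coconut, so not coconut-free — no
E: has egg, so not egg-free — out
F: only pea protein and banana; none excluded — OK
G: has gelatin, so not vegetarian; has wheat, so not gluten-free — reject
H: has oats, so not gluten-free — no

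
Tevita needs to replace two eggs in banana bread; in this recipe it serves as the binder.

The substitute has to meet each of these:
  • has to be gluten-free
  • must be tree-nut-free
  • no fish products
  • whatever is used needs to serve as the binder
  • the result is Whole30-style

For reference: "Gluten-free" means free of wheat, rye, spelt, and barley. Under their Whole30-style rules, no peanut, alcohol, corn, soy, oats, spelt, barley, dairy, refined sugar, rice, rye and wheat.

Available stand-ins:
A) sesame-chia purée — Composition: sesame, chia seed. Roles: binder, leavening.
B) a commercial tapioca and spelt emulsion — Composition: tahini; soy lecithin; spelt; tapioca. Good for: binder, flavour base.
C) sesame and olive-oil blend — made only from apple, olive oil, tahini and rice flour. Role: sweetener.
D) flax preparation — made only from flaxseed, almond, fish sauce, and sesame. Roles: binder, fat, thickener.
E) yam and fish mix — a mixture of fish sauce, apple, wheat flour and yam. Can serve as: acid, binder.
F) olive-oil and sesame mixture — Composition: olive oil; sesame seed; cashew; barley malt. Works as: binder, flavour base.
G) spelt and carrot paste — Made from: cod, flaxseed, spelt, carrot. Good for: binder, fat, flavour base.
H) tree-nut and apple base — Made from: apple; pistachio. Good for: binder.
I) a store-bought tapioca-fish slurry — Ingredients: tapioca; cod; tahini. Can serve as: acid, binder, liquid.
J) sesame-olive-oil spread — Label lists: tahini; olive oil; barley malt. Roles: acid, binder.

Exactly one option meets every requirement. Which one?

A: nothing on the exclusion list — OK
B: has spelt, so not gluten-free; has soy lecithin, so not Whole30-style — out
C: not usable as a binder; has rice flour, so not Whole30-style — no
D: has almond, so not tree-nut-free; has fish sauce, so not fish-free — out
E: has wheat flour, so not gluten-free; has wheat flour, so not Whole30-style (and 1 more) — out
F: has barley malt, so not gluten-free; has barley malt, so not Whole30-style (and 1 more) — no
G: has spelt, so not gluten-free; has spelt, so not Whole30-style (and 1 more) — no
H: has pistachio, so not tree-nut-free — reject
I: has cod, so not fish-free — no
J: has barley malt, so not gluten-free; has barley malt, so not Whole30-style — no

A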